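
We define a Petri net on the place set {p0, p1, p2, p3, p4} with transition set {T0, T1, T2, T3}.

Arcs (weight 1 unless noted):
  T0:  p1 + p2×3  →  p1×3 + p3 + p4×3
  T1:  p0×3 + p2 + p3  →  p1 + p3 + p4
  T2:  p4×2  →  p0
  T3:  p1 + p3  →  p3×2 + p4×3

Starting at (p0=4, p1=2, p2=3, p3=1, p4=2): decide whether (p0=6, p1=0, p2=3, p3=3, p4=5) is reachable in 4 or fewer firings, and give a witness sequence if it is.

depth 0: 1 marking
depth 1: 5 markings reached so far
depth 2: 11 markings reached so far
depth 3: 18 markings reached so far
depth 4: 25 markings reached so far
target is not among the 25 markings reachable within 4 steps

NO — not reachable within 4 firings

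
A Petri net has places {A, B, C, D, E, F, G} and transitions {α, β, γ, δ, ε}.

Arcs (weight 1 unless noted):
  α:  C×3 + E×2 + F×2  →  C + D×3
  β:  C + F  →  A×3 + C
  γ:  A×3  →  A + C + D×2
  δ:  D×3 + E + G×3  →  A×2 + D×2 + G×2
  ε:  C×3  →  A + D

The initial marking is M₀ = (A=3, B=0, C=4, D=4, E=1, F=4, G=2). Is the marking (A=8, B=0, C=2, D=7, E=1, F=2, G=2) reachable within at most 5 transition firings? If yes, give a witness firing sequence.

YES — reachable via ⟨β, β, γ, ε⟩ (4 firings)

step 1: fire β:  (A=3, B=0, C=4, D=4, E=1, F=4, G=2) → (A=6, B=0, C=4, D=4, E=1, F=3, G=2)
step 2: fire β:  (A=6, B=0, C=4, D=4, E=1, F=3, G=2) → (A=9, B=0, C=4, D=4, E=1, F=2, G=2)
step 3: fire γ:  (A=9, B=0, C=4, D=4, E=1, F=2, G=2) → (A=7, B=0, C=5, D=6, E=1, F=2, G=2)
step 4: fire ε:  (A=7, B=0, C=5, D=6, E=1, F=2, G=2) → (A=8, B=0, C=2, D=7, E=1, F=2, G=2)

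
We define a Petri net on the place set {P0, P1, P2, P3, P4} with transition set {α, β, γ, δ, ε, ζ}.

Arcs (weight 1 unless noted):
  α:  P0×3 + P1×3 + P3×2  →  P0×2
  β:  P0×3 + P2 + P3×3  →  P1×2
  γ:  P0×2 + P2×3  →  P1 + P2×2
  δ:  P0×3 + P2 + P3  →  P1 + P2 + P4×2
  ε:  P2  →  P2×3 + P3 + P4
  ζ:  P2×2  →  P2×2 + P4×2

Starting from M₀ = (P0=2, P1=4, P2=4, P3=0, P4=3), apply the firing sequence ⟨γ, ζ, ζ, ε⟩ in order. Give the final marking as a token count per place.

(P0=0, P1=5, P2=5, P3=1, P4=8)

step 1: fire γ:  (P0=2, P1=4, P2=4, P3=0, P4=3) → (P0=0, P1=5, P2=3, P3=0, P4=3)
step 2: fire ζ:  (P0=0, P1=5, P2=3, P3=0, P4=3) → (P0=0, P1=5, P2=3, P3=0, P4=5)
step 3: fire ζ:  (P0=0, P1=5, P2=3, P3=0, P4=5) → (P0=0, P1=5, P2=3, P3=0, P4=7)
step 4: fire ε:  (P0=0, P1=5, P2=3, P3=0, P4=7) → (P0=0, P1=5, P2=5, P3=1, P4=8)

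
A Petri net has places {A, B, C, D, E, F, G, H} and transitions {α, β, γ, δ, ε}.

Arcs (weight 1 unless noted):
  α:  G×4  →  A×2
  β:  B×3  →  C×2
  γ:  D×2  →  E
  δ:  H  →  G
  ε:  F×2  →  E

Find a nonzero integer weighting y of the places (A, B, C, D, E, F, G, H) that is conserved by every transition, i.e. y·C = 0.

y = (A:0, B:2, C:3, D:0, E:0, F:0, G:0, H:0)

Incidence matrix C (rows=places, cols=transitions):
        α    β    γ    δ    ε
    A   2    0    0    0    0
    B   0   -3    0    0    0
    C   0    2    0    0    0
    D   0    0   -2    0    0
    E   0    0    1    0    1
    F   0    0    0    0   -2
    G  -4    0    0    1    0
    H   0    0    0   -1    0

Candidate y = [0, 2, 3, 0, 0, 0, 0, 0]; check y·C column-wise:
  col α: 0·2 + 2·0 + 3·0 + 0·-4 = 0
  col β: 2·-3 + 3·2 = 0
  col γ: 2·0 + 3·0 + 0·-2 + 0·1 = 0
  col δ: 2·0 + 3·0 + 0·1 + 0·-1 = 0
  col ε: 2·0 + 3·0 + 0·1 + 0·-2 = 0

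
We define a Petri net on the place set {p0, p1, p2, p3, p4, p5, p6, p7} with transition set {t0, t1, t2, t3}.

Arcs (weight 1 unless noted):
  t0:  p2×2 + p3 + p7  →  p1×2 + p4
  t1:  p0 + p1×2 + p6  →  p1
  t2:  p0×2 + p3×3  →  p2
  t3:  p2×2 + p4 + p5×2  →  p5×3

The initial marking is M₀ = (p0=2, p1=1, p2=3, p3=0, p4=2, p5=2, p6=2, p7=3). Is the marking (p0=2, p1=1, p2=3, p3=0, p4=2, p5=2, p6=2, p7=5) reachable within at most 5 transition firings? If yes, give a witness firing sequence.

depth 0: 1 marking
depth 1: 2 markings reached so far
depth 2: 2 markings reached so far
(frontier empty at depth 2; search complete)
target is not among the 2 markings reachable within 5 steps

NO — not reachable within 5 firings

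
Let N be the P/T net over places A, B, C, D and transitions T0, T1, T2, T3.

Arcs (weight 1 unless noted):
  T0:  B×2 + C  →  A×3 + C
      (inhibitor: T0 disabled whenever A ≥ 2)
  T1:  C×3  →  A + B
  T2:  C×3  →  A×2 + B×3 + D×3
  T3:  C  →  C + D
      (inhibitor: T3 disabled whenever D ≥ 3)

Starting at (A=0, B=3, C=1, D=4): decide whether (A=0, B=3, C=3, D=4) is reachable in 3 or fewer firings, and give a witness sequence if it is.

depth 0: 1 marking
depth 1: 2 markings reached so far
depth 2: 2 markings reached so far
(frontier empty at depth 2; search complete)
target is not among the 2 markings reachable within 3 steps

NO — not reachable within 3 firings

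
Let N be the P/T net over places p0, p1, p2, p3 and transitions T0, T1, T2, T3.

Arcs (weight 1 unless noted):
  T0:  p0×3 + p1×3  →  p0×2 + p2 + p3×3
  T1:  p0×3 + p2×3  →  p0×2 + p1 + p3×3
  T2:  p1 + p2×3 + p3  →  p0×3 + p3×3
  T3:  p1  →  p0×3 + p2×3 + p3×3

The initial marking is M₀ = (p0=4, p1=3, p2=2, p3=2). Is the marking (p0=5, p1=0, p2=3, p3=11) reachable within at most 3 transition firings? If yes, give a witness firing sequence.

YES — reachable via ⟨T0, T1, T3⟩ (3 firings)

step 1: fire T0:  (p0=4, p1=3, p2=2, p3=2) → (p0=3, p1=0, p2=3, p3=5)
step 2: fire T1:  (p0=3, p1=0, p2=3, p3=5) → (p0=2, p1=1, p2=0, p3=8)
step 3: fire T3:  (p0=2, p1=1, p2=0, p3=8) → (p0=5, p1=0, p2=3, p3=11)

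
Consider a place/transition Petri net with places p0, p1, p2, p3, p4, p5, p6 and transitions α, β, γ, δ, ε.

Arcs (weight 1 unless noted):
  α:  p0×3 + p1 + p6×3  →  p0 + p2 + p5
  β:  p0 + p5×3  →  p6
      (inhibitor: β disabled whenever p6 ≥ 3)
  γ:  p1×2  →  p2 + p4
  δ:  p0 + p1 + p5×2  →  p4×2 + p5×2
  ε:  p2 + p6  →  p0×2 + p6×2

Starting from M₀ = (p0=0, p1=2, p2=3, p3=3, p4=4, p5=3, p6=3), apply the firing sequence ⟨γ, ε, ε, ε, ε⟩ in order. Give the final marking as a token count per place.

(p0=8, p1=0, p2=0, p3=3, p4=5, p5=3, p6=7)

step 1: fire γ:  (p0=0, p1=2, p2=3, p3=3, p4=4, p5=3, p6=3) → (p0=0, p1=0, p2=4, p3=3, p4=5, p5=3, p6=3)
step 2: fire ε:  (p0=0, p1=0, p2=4, p3=3, p4=5, p5=3, p6=3) → (p0=2, p1=0, p2=3, p3=3, p4=5, p5=3, p6=4)
step 3: fire ε:  (p0=2, p1=0, p2=3, p3=3, p4=5, p5=3, p6=4) → (p0=4, p1=0, p2=2, p3=3, p4=5, p5=3, p6=5)
step 4: fire ε:  (p0=4, p1=0, p2=2, p3=3, p4=5, p5=3, p6=5) → (p0=6, p1=0, p2=1, p3=3, p4=5, p5=3, p6=6)
step 5: fire ε:  (p0=6, p1=0, p2=1, p3=3, p4=5, p5=3, p6=6) → (p0=8, p1=0, p2=0, p3=3, p4=5, p5=3, p6=7)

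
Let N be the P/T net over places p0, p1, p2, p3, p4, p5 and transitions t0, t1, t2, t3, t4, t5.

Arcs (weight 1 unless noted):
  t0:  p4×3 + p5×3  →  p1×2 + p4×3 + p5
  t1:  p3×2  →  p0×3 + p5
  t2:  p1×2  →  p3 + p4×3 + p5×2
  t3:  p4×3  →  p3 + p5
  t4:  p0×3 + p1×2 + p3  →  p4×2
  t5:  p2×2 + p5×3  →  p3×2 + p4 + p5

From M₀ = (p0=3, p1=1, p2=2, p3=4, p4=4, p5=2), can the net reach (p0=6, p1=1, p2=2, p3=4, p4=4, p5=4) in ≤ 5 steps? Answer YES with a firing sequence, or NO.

step 1: fire t1:  (p0=3, p1=1, p2=2, p3=4, p4=4, p5=2) → (p0=6, p1=1, p2=2, p3=2, p4=4, p5=3)
step 2: fire t0:  (p0=6, p1=1, p2=2, p3=2, p4=4, p5=3) → (p0=6, p1=3, p2=2, p3=2, p4=4, p5=1)
step 3: fire t2:  (p0=6, p1=3, p2=2, p3=2, p4=4, p5=1) → (p0=6, p1=1, p2=2, p3=3, p4=7, p5=3)
step 4: fire t3:  (p0=6, p1=1, p2=2, p3=3, p4=7, p5=3) → (p0=6, p1=1, p2=2, p3=4, p4=4, p5=4)

YES — reachable via ⟨t1, t0, t2, t3⟩ (4 firings)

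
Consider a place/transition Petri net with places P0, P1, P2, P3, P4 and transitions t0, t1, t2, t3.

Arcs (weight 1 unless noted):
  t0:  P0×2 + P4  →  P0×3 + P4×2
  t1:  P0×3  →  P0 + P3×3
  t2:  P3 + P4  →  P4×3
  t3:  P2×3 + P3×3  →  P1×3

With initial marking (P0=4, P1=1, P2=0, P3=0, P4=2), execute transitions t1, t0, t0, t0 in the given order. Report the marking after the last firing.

step 1: fire t1:  (P0=4, P1=1, P2=0, P3=0, P4=2) → (P0=2, P1=1, P2=0, P3=3, P4=2)
step 2: fire t0:  (P0=2, P1=1, P2=0, P3=3, P4=2) → (P0=3, P1=1, P2=0, P3=3, P4=3)
step 3: fire t0:  (P0=3, P1=1, P2=0, P3=3, P4=3) → (P0=4, P1=1, P2=0, P3=3, P4=4)
step 4: fire t0:  (P0=4, P1=1, P2=0, P3=3, P4=4) → (P0=5, P1=1, P2=0, P3=3, P4=5)

(P0=5, P1=1, P2=0, P3=3, P4=5)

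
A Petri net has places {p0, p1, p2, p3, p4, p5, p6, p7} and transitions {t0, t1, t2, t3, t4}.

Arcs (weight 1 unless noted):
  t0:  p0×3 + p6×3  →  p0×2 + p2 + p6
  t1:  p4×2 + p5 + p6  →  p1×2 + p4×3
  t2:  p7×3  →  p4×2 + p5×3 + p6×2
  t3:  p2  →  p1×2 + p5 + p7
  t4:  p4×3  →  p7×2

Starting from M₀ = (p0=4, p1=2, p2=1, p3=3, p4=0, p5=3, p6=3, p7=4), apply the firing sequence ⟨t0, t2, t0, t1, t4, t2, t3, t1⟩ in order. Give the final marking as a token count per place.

step 1: fire t0:  (p0=4, p1=2, p2=1, p3=3, p4=0, p5=3, p6=3, p7=4) → (p0=3, p1=2, p2=2, p3=3, p4=0, p5=3, p6=1, p7=4)
step 2: fire t2:  (p0=3, p1=2, p2=2, p3=3, p4=0, p5=3, p6=1, p7=4) → (p0=3, p1=2, p2=2, p3=3, p4=2, p5=6, p6=3, p7=1)
step 3: fire t0:  (p0=3, p1=2, p2=2, p3=3, p4=2, p5=6, p6=3, p7=1) → (p0=2, p1=2, p2=3, p3=3, p4=2, p5=6, p6=1, p7=1)
step 4: fire t1:  (p0=2, p1=2, p2=3, p3=3, p4=2, p5=6, p6=1, p7=1) → (p0=2, p1=4, p2=3, p3=3, p4=3, p5=5, p6=0, p7=1)
step 5: fire t4:  (p0=2, p1=4, p2=3, p3=3, p4=3, p5=5, p6=0, p7=1) → (p0=2, p1=4, p2=3, p3=3, p4=0, p5=5, p6=0, p7=3)
step 6: fire t2:  (p0=2, p1=4, p2=3, p3=3, p4=0, p5=5, p6=0, p7=3) → (p0=2, p1=4, p2=3, p3=3, p4=2, p5=8, p6=2, p7=0)
step 7: fire t3:  (p0=2, p1=4, p2=3, p3=3, p4=2, p5=8, p6=2, p7=0) → (p0=2, p1=6, p2=2, p3=3, p4=2, p5=9, p6=2, p7=1)
step 8: fire t1:  (p0=2, p1=6, p2=2, p3=3, p4=2, p5=9, p6=2, p7=1) → (p0=2, p1=8, p2=2, p3=3, p4=3, p5=8, p6=1, p7=1)

(p0=2, p1=8, p2=2, p3=3, p4=3, p5=8, p6=1, p7=1)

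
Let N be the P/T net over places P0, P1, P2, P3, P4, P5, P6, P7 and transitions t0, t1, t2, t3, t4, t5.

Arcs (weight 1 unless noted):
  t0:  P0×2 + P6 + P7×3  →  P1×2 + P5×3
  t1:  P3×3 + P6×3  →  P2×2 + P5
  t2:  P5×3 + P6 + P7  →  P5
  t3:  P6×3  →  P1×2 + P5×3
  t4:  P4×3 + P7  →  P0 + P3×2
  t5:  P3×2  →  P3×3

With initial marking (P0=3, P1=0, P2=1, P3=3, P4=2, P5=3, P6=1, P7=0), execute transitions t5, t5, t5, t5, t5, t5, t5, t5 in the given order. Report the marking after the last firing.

(P0=3, P1=0, P2=1, P3=11, P4=2, P5=3, P6=1, P7=0)

step 1: fire t5:  (P0=3, P1=0, P2=1, P3=3, P4=2, P5=3, P6=1, P7=0) → (P0=3, P1=0, P2=1, P3=4, P4=2, P5=3, P6=1, P7=0)
step 2: fire t5:  (P0=3, P1=0, P2=1, P3=4, P4=2, P5=3, P6=1, P7=0) → (P0=3, P1=0, P2=1, P3=5, P4=2, P5=3, P6=1, P7=0)
step 3: fire t5:  (P0=3, P1=0, P2=1, P3=5, P4=2, P5=3, P6=1, P7=0) → (P0=3, P1=0, P2=1, P3=6, P4=2, P5=3, P6=1, P7=0)
step 4: fire t5:  (P0=3, P1=0, P2=1, P3=6, P4=2, P5=3, P6=1, P7=0) → (P0=3, P1=0, P2=1, P3=7, P4=2, P5=3, P6=1, P7=0)
step 5: fire t5:  (P0=3, P1=0, P2=1, P3=7, P4=2, P5=3, P6=1, P7=0) → (P0=3, P1=0, P2=1, P3=8, P4=2, P5=3, P6=1, P7=0)
step 6: fire t5:  (P0=3, P1=0, P2=1, P3=8, P4=2, P5=3, P6=1, P7=0) → (P0=3, P1=0, P2=1, P3=9, P4=2, P5=3, P6=1, P7=0)
step 7: fire t5:  (P0=3, P1=0, P2=1, P3=9, P4=2, P5=3, P6=1, P7=0) → (P0=3, P1=0, P2=1, P3=10, P4=2, P5=3, P6=1, P7=0)
step 8: fire t5:  (P0=3, P1=0, P2=1, P3=10, P4=2, P5=3, P6=1, P7=0) → (P0=3, P1=0, P2=1, P3=11, P4=2, P5=3, P6=1, P7=0)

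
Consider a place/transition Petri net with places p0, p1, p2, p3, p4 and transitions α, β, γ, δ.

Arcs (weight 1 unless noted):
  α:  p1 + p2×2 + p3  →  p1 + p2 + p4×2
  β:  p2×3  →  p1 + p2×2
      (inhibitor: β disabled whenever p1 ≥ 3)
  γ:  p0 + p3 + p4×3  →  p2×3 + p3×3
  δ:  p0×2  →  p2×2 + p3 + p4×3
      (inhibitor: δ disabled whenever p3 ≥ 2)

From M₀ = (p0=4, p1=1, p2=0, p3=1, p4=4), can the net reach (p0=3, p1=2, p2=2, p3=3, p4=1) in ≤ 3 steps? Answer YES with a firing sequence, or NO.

YES — reachable via ⟨γ, β⟩ (2 firings)

step 1: fire γ:  (p0=4, p1=1, p2=0, p3=1, p4=4) → (p0=3, p1=1, p2=3, p3=3, p4=1)
step 2: fire β:  (p0=3, p1=1, p2=3, p3=3, p4=1) → (p0=3, p1=2, p2=2, p3=3, p4=1)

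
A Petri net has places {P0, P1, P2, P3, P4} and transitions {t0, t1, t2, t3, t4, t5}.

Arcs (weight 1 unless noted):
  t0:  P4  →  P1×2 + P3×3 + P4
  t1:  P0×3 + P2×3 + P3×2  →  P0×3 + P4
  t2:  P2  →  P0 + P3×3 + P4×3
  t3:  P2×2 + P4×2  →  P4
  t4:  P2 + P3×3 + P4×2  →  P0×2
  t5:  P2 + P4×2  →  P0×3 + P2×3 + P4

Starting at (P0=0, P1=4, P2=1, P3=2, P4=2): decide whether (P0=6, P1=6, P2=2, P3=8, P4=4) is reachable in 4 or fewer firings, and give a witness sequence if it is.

NO — not reachable within 4 firings

depth 0: 1 marking
depth 1: 4 markings reached so far
depth 2: 10 markings reached so far
depth 3: 20 markings reached so far
depth 4: 37 markings reached so far
target is not among the 37 markings reachable within 4 steps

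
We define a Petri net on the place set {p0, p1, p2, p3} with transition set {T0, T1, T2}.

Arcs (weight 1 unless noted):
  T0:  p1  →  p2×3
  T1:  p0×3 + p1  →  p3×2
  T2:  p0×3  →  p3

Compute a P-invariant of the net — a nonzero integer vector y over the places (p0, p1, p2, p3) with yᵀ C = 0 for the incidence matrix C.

Incidence matrix C (rows=places, cols=transitions):
       T0   T1   T2
   p0   0   -3   -3
   p1  -1   -1    0
   p2   3    0    0
   p3   0    2    1

Candidate y = [1, 3, 1, 3]; check y·C column-wise:
  col T0: 1·0 + 3·-1 + 1·3 + 3·0 = 0
  col T1: 1·-3 + 3·-1 + 1·0 + 3·2 = 0
  col T2: 1·-3 + 3·0 + 1·0 + 3·1 = 0

y = (p0:1, p1:3, p2:1, p3:3)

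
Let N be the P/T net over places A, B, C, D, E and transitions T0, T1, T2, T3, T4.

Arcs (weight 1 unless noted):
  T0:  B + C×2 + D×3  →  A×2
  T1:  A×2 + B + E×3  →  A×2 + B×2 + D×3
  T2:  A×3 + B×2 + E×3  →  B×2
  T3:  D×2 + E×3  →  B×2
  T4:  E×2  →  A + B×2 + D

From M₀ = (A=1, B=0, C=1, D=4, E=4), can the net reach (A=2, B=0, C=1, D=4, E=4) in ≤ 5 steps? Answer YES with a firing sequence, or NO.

depth 0: 1 marking
depth 1: 3 markings reached so far
depth 2: 4 markings reached so far
depth 3: 4 markings reached so far
(frontier empty at depth 3; search complete)
target is not among the 4 markings reachable within 5 steps

NO — not reachable within 5 firings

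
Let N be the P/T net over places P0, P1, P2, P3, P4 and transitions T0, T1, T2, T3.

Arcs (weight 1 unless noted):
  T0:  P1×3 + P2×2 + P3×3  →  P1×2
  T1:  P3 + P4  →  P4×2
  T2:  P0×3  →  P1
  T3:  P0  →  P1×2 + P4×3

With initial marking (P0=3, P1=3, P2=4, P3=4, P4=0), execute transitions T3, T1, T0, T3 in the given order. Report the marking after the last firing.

(P0=1, P1=6, P2=2, P3=0, P4=7)

step 1: fire T3:  (P0=3, P1=3, P2=4, P3=4, P4=0) → (P0=2, P1=5, P2=4, P3=4, P4=3)
step 2: fire T1:  (P0=2, P1=5, P2=4, P3=4, P4=3) → (P0=2, P1=5, P2=4, P3=3, P4=4)
step 3: fire T0:  (P0=2, P1=5, P2=4, P3=3, P4=4) → (P0=2, P1=4, P2=2, P3=0, P4=4)
step 4: fire T3:  (P0=2, P1=4, P2=2, P3=0, P4=4) → (P0=1, P1=6, P2=2, P3=0, P4=7)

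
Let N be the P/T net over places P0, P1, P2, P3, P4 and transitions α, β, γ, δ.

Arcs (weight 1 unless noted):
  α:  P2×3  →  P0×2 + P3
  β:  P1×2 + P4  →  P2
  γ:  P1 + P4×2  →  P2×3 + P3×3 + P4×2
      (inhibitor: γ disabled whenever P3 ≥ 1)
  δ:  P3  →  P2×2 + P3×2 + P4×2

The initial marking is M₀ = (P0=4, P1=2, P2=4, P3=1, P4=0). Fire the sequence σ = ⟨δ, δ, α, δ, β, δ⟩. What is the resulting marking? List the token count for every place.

(P0=6, P1=0, P2=10, P3=6, P4=7)

step 1: fire δ:  (P0=4, P1=2, P2=4, P3=1, P4=0) → (P0=4, P1=2, P2=6, P3=2, P4=2)
step 2: fire δ:  (P0=4, P1=2, P2=6, P3=2, P4=2) → (P0=4, P1=2, P2=8, P3=3, P4=4)
step 3: fire α:  (P0=4, P1=2, P2=8, P3=3, P4=4) → (P0=6, P1=2, P2=5, P3=4, P4=4)
step 4: fire δ:  (P0=6, P1=2, P2=5, P3=4, P4=4) → (P0=6, P1=2, P2=7, P3=5, P4=6)
step 5: fire β:  (P0=6, P1=2, P2=7, P3=5, P4=6) → (P0=6, P1=0, P2=8, P3=5, P4=5)
step 6: fire δ:  (P0=6, P1=0, P2=8, P3=5, P4=5) → (P0=6, P1=0, P2=10, P3=6, P4=7)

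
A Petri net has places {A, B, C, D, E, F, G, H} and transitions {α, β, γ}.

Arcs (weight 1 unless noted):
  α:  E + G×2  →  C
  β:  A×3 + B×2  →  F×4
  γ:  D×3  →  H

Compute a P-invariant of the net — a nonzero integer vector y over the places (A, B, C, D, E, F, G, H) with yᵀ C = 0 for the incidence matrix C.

y = (A:2, B:-3, C:0, D:0, E:0, F:0, G:0, H:0)

Incidence matrix C (rows=places, cols=transitions):
        α    β    γ
    A   0   -3    0
    B   0   -2    0
    C   1    0    0
    D   0    0   -3
    E  -1    0    0
    F   0    4    0
    G  -2    0    0
    H   0    0    1

Candidate y = [2, -3, 0, 0, 0, 0, 0, 0]; check y·C column-wise:
  col α: 2·0 + -3·0 + 0·1 + 0·-1 + 0·-2 = 0
  col β: 2·-3 + -3·-2 + 0·4 = 0
  col γ: 2·0 + -3·0 + 0·-3 + 0·1 = 0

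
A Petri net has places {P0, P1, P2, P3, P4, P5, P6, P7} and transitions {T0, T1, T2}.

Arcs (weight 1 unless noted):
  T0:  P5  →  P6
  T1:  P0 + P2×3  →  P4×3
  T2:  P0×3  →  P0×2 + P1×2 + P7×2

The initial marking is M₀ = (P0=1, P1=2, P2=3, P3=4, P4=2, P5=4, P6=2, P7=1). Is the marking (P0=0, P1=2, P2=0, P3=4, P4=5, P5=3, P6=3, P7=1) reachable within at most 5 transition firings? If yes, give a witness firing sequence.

YES — reachable via ⟨T0, T1⟩ (2 firings)

step 1: fire T0:  (P0=1, P1=2, P2=3, P3=4, P4=2, P5=4, P6=2, P7=1) → (P0=1, P1=2, P2=3, P3=4, P4=2, P5=3, P6=3, P7=1)
step 2: fire T1:  (P0=1, P1=2, P2=3, P3=4, P4=2, P5=3, P6=3, P7=1) → (P0=0, P1=2, P2=0, P3=4, P4=5, P5=3, P6=3, P7=1)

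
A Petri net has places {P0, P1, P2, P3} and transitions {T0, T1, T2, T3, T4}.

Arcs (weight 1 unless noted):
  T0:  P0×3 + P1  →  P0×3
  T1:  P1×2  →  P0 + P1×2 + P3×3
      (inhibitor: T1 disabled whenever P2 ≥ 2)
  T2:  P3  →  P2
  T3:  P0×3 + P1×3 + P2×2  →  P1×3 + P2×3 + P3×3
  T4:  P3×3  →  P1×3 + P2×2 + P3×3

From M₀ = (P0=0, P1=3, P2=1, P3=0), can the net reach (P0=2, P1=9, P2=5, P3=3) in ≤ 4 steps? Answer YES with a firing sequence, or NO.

depth 0: 1 marking
depth 1: 2 markings reached so far
depth 2: 5 markings reached so far
depth 3: 11 markings reached so far
depth 4: 22 markings reached so far
target is not among the 22 markings reachable within 4 steps

NO — not reachable within 4 firings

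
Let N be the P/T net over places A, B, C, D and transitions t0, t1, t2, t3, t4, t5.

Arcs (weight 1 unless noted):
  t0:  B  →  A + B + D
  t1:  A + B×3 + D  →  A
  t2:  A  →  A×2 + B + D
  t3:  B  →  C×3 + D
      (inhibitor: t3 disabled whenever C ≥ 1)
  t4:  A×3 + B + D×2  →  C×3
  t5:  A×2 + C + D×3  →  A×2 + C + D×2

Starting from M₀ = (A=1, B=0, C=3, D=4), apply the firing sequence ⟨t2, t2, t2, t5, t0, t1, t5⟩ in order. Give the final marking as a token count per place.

(A=5, B=0, C=3, D=5)

step 1: fire t2:  (A=1, B=0, C=3, D=4) → (A=2, B=1, C=3, D=5)
step 2: fire t2:  (A=2, B=1, C=3, D=5) → (A=3, B=2, C=3, D=6)
step 3: fire t2:  (A=3, B=2, C=3, D=6) → (A=4, B=3, C=3, D=7)
step 4: fire t5:  (A=4, B=3, C=3, D=7) → (A=4, B=3, C=3, D=6)
step 5: fire t0:  (A=4, B=3, C=3, D=6) → (A=5, B=3, C=3, D=7)
step 6: fire t1:  (A=5, B=3, C=3, D=7) → (A=5, B=0, C=3, D=6)
step 7: fire t5:  (A=5, B=0, C=3, D=6) → (A=5, B=0, C=3, D=5)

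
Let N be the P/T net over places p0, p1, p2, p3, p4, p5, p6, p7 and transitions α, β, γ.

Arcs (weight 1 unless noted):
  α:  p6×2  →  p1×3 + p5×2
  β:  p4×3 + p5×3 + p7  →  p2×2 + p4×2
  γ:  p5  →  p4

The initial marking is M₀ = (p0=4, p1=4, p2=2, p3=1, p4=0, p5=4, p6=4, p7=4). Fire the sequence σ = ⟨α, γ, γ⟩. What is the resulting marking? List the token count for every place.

step 1: fire α:  (p0=4, p1=4, p2=2, p3=1, p4=0, p5=4, p6=4, p7=4) → (p0=4, p1=7, p2=2, p3=1, p4=0, p5=6, p6=2, p7=4)
step 2: fire γ:  (p0=4, p1=7, p2=2, p3=1, p4=0, p5=6, p6=2, p7=4) → (p0=4, p1=7, p2=2, p3=1, p4=1, p5=5, p6=2, p7=4)
step 3: fire γ:  (p0=4, p1=7, p2=2, p3=1, p4=1, p5=5, p6=2, p7=4) → (p0=4, p1=7, p2=2, p3=1, p4=2, p5=4, p6=2, p7=4)

(p0=4, p1=7, p2=2, p3=1, p4=2, p5=4, p6=2, p7=4)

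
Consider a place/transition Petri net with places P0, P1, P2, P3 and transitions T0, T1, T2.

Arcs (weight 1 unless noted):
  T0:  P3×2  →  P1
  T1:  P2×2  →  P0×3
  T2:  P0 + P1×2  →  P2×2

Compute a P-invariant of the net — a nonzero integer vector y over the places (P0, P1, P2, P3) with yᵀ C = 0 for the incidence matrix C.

Incidence matrix C (rows=places, cols=transitions):
       T0   T1   T2
   P0   0    3   -1
   P1   1    0   -2
   P2   0   -2    2
   P3  -2    0    0

Candidate y = [2, 2, 3, 1]; check y·C column-wise:
  col T0: 2·0 + 2·1 + 3·0 + 1·-2 = 0
  col T1: 2·3 + 2·0 + 3·-2 + 1·0 = 0
  col T2: 2·-1 + 2·-2 + 3·2 + 1·0 = 0

y = (P0:2, P1:2, P2:3, P3:1)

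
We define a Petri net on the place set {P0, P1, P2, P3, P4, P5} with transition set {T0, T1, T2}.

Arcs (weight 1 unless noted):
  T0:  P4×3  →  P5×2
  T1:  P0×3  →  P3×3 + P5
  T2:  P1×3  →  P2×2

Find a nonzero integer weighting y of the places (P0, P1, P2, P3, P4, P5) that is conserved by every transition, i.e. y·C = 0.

Incidence matrix C (rows=places, cols=transitions):
       T0   T1   T2
   P0   0   -3    0
   P1   0    0   -3
   P2   0    0    2
   P3   0    3    0
   P4  -3    0    0
   P5   2    1    0

Candidate y = [0, 2, 3, 0, 0, 0]; check y·C column-wise:
  col T0: 2·0 + 3·0 + 0·-3 + 0·2 = 0
  col T1: 0·-3 + 2·0 + 3·0 + 0·3 + 0·1 = 0
  col T2: 2·-3 + 3·2 = 0

y = (P0:0, P1:2, P2:3, P3:0, P4:0, P5:0)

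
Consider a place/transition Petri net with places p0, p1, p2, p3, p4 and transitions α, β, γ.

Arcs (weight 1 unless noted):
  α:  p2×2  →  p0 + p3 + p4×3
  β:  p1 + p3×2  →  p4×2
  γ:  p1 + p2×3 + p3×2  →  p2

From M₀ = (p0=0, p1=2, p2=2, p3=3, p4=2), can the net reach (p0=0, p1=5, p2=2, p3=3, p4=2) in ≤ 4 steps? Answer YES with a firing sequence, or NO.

depth 0: 1 marking
depth 1: 3 markings reached so far
depth 2: 4 markings reached so far
depth 3: 5 markings reached so far
depth 4: 5 markings reached so far
(frontier empty at depth 4; search complete)
target is not among the 5 markings reachable within 4 steps

NO — not reachable within 4 firings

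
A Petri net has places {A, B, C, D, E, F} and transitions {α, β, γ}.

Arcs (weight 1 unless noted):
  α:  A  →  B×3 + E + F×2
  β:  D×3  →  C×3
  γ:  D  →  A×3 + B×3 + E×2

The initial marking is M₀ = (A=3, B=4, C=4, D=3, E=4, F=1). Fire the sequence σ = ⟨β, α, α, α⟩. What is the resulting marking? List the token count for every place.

step 1: fire β:  (A=3, B=4, C=4, D=3, E=4, F=1) → (A=3, B=4, C=7, D=0, E=4, F=1)
step 2: fire α:  (A=3, B=4, C=7, D=0, E=4, F=1) → (A=2, B=7, C=7, D=0, E=5, F=3)
step 3: fire α:  (A=2, B=7, C=7, D=0, E=5, F=3) → (A=1, B=10, C=7, D=0, E=6, F=5)
step 4: fire α:  (A=1, B=10, C=7, D=0, E=6, F=5) → (A=0, B=13, C=7, D=0, E=7, F=7)

(A=0, B=13, C=7, D=0, E=7, F=7)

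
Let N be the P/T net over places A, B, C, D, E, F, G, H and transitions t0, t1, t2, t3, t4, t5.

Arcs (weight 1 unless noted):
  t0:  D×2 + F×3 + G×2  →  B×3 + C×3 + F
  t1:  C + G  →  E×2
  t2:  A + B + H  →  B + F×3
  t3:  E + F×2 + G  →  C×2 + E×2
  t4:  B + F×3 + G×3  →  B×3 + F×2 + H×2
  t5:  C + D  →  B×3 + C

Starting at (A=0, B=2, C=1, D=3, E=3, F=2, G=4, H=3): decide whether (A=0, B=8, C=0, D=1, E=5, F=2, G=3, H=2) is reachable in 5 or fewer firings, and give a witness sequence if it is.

depth 0: 1 marking
depth 1: 4 markings reached so far
depth 2: 8 markings reached so far
depth 3: 13 markings reached so far
depth 4: 18 markings reached so far
depth 5: 21 markings reached so far
target is not among the 21 markings reachable within 5 steps

NO — not reachable within 5 firings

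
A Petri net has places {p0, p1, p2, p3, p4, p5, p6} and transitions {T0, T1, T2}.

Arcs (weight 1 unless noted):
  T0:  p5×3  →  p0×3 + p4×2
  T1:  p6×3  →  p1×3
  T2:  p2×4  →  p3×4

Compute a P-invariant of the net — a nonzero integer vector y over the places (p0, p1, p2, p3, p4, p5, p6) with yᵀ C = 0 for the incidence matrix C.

Incidence matrix C (rows=places, cols=transitions):
       T0   T1   T2
   p0   3    0    0
   p1   0    3    0
   p2   0    0   -4
   p3   0    0    4
   p4   2    0    0
   p5  -3    0    0
   p6   0   -3    0

Candidate y = [0, 0, 1, 1, 0, 0, 0]; check y·C column-wise:
  col T0: 0·3 + 1·0 + 1·0 + 0·2 + 0·-3 = 0
  col T1: 0·3 + 1·0 + 1·0 + 0·-3 = 0
  col T2: 1·-4 + 1·4 = 0

y = (p0:0, p1:0, p2:1, p3:1, p4:0, p5:0, p6:0)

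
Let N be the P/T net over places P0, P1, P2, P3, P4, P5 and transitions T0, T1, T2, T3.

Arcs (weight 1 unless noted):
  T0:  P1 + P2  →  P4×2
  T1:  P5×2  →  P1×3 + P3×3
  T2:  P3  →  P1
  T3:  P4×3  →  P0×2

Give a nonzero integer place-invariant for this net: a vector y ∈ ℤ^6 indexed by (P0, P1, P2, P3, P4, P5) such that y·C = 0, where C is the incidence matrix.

y = (P0:3, P1:0, P2:4, P3:0, P4:2, P5:0)

Incidence matrix C (rows=places, cols=transitions):
       T0   T1   T2   T3
   P0   0    0    0    2
   P1  -1    3    1    0
   P2  -1    0    0    0
   P3   0    3   -1    0
   P4   2    0    0   -3
   P5   0   -2    0    0

Candidate y = [3, 0, 4, 0, 2, 0]; check y·C column-wise:
  col T0: 3·0 + 0·-1 + 4·-1 + 2·2 = 0
  col T1: 3·0 + 0·3 + 4·0 + 0·3 + 2·0 + 0·-2 = 0
  col T2: 3·0 + 0·1 + 4·0 + 0·-1 + 2·0 = 0
  col T3: 3·2 + 4·0 + 2·-3 = 0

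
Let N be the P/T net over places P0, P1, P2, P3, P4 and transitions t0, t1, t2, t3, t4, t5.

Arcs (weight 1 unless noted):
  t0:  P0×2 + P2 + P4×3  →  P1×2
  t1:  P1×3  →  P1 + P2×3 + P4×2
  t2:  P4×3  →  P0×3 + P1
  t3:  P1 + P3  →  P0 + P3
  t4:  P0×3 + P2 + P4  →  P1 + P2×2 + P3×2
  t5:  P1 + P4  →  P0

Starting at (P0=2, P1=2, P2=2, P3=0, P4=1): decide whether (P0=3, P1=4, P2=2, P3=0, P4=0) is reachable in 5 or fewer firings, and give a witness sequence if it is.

depth 0: 1 marking
depth 1: 2 markings reached so far
depth 2: 2 markings reached so far
(frontier empty at depth 2; search complete)
target is not among the 2 markings reachable within 5 steps

NO — not reachable within 5 firings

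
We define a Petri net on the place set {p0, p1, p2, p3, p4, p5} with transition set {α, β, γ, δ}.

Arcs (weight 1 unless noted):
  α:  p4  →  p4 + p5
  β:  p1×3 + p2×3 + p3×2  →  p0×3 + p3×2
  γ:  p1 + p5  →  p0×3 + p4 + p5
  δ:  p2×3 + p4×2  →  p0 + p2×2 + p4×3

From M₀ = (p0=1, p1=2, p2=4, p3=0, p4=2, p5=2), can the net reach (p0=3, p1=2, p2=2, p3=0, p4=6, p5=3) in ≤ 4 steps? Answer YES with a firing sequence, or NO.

depth 0: 1 marking
depth 1: 4 markings reached so far
depth 2: 10 markings reached so far
depth 3: 18 markings reached so far
depth 4: 27 markings reached so far
target is not among the 27 markings reachable within 4 steps

NO — not reachable within 4 firings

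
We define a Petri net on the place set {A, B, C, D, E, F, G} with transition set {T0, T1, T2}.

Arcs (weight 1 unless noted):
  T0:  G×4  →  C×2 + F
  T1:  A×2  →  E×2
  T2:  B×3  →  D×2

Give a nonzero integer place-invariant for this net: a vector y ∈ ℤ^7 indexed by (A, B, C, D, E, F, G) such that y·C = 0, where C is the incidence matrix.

Incidence matrix C (rows=places, cols=transitions):
       T0   T1   T2
    A   0   -2    0
    B   0    0   -3
    C   2    0    0
    D   0    0    2
    E   0    2    0
    F   1    0    0
    G  -4    0    0

Candidate y = [0, 2, 0, 3, 0, 0, 0]; check y·C column-wise:
  col T0: 2·0 + 0·2 + 3·0 + 0·1 + 0·-4 = 0
  col T1: 0·-2 + 2·0 + 3·0 + 0·2 = 0
  col T2: 2·-3 + 3·2 = 0

y = (A:0, B:2, C:0, D:3, E:0, F:0, G:0)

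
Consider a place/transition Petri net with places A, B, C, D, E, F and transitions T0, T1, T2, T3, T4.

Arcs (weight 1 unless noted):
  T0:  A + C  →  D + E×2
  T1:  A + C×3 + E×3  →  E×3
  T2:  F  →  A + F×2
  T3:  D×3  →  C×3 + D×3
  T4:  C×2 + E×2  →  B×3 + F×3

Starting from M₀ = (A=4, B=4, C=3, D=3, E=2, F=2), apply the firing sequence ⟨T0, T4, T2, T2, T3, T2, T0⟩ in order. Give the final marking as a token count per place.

(A=5, B=7, C=2, D=5, E=4, F=8)

step 1: fire T0:  (A=4, B=4, C=3, D=3, E=2, F=2) → (A=3, B=4, C=2, D=4, E=4, F=2)
step 2: fire T4:  (A=3, B=4, C=2, D=4, E=4, F=2) → (A=3, B=7, C=0, D=4, E=2, F=5)
step 3: fire T2:  (A=3, B=7, C=0, D=4, E=2, F=5) → (A=4, B=7, C=0, D=4, E=2, F=6)
step 4: fire T2:  (A=4, B=7, C=0, D=4, E=2, F=6) → (A=5, B=7, C=0, D=4, E=2, F=7)
step 5: fire T3:  (A=5, B=7, C=0, D=4, E=2, F=7) → (A=5, B=7, C=3, D=4, E=2, F=7)
step 6: fire T2:  (A=5, B=7, C=3, D=4, E=2, F=7) → (A=6, B=7, C=3, D=4, E=2, F=8)
step 7: fire T0:  (A=6, B=7, C=3, D=4, E=2, F=8) → (A=5, B=7, C=2, D=5, E=4, F=8)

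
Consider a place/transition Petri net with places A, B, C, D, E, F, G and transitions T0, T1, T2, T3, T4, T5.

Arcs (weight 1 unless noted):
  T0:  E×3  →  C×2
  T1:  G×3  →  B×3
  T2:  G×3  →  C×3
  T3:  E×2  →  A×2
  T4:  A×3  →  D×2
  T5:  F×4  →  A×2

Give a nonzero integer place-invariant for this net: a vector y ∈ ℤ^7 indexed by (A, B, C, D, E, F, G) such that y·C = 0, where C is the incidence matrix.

y = (A:2, B:3, C:3, D:3, E:2, F:1, G:3)

Incidence matrix C (rows=places, cols=transitions):
       T0   T1   T2   T3   T4   T5
    A   0    0    0    2   -3    2
    B   0    3    0    0    0    0
    C   2    0    3    0    0    0
    D   0    0    0    0    2    0
    E  -3    0    0   -2    0    0
    F   0    0    0    0    0   -4
    G   0   -3   -3    0    0    0

Candidate y = [2, 3, 3, 3, 2, 1, 3]; check y·C column-wise:
  col T0: 2·0 + 3·0 + 3·2 + 3·0 + 2·-3 + 1·0 + 3·0 = 0
  col T1: 2·0 + 3·3 + 3·0 + 3·0 + 2·0 + 1·0 + 3·-3 = 0
  col T2: 2·0 + 3·0 + 3·3 + 3·0 + 2·0 + 1·0 + 3·-3 = 0
  col T3: 2·2 + 3·0 + 3·0 + 3·0 + 2·-2 + 1·0 + 3·0 = 0
  col T4: 2·-3 + 3·0 + 3·0 + 3·2 + 2·0 + 1·0 + 3·0 = 0
  col T5: 2·2 + 3·0 + 3·0 + 3·0 + 2·0 + 1·-4 + 3·0 = 0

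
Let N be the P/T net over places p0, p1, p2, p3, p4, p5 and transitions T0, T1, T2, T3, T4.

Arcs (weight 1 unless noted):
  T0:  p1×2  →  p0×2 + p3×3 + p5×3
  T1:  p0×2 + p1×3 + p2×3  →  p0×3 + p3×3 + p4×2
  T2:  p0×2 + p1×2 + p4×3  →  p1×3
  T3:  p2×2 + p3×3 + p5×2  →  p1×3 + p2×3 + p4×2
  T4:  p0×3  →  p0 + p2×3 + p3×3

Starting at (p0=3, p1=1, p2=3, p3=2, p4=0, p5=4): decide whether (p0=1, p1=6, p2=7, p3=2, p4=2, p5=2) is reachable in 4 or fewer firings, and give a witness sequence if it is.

NO — not reachable within 4 firings

depth 0: 1 marking
depth 1: 2 markings reached so far
depth 2: 3 markings reached so far
depth 3: 4 markings reached so far
depth 4: 7 markings reached so far
target is not among the 7 markings reachable within 4 steps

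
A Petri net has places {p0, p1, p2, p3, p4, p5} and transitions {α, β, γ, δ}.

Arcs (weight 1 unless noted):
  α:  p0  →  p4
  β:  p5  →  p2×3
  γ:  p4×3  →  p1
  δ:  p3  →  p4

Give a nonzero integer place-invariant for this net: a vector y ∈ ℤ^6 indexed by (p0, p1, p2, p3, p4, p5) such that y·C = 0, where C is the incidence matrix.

Incidence matrix C (rows=places, cols=transitions):
        α    β    γ    δ
   p0  -1    0    0    0
   p1   0    0    1    0
   p2   0    3    0    0
   p3   0    0    0   -1
   p4   1    0   -3    1
   p5   0   -1    0    0

Candidate y = [1, 3, 0, 1, 1, 0]; check y·C column-wise:
  col α: 1·-1 + 3·0 + 1·0 + 1·1 = 0
  col β: 1·0 + 3·0 + 0·3 + 1·0 + 1·0 + 0·-1 = 0
  col γ: 1·0 + 3·1 + 1·0 + 1·-3 = 0
  col δ: 1·0 + 3·0 + 1·-1 + 1·1 = 0

y = (p0:1, p1:3, p2:0, p3:1, p4:1, p5:0)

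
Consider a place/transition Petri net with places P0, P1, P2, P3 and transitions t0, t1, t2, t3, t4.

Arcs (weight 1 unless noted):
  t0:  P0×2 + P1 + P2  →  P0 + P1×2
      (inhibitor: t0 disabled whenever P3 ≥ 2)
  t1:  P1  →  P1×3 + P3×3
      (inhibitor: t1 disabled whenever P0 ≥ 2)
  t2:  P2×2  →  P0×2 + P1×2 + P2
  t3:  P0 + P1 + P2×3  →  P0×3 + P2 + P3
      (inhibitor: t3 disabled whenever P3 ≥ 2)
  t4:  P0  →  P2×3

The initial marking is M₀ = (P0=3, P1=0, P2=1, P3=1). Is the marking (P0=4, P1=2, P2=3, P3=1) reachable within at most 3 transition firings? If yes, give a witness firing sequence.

step 1: fire t4:  (P0=3, P1=0, P2=1, P3=1) → (P0=2, P1=0, P2=4, P3=1)
step 2: fire t2:  (P0=2, P1=0, P2=4, P3=1) → (P0=4, P1=2, P2=3, P3=1)

YES — reachable via ⟨t4, t2⟩ (2 firings)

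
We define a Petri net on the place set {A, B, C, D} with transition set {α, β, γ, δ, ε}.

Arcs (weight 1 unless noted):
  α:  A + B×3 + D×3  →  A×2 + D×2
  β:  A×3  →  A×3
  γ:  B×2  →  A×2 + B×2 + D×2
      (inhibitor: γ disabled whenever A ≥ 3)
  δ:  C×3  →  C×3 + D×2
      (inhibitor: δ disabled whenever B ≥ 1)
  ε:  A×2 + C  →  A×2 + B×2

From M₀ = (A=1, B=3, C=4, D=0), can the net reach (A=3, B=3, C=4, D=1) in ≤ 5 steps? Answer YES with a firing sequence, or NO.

depth 0: 1 marking
depth 1: 2 markings reached so far
depth 2: 3 markings reached so far
depth 3: 4 markings reached so far
depth 4: 5 markings reached so far
depth 5: 6 markings reached so far
target is not among the 6 markings reachable within 5 steps

NO — not reachable within 5 firings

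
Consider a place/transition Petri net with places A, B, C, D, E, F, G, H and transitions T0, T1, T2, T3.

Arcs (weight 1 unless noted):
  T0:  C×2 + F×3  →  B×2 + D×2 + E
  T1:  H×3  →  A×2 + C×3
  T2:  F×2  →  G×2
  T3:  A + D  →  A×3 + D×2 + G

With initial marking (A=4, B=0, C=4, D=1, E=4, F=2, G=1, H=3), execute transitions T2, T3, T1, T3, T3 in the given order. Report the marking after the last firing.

(A=12, B=0, C=7, D=4, E=4, F=0, G=6, H=0)

step 1: fire T2:  (A=4, B=0, C=4, D=1, E=4, F=2, G=1, H=3) → (A=4, B=0, C=4, D=1, E=4, F=0, G=3, H=3)
step 2: fire T3:  (A=4, B=0, C=4, D=1, E=4, F=0, G=3, H=3) → (A=6, B=0, C=4, D=2, E=4, F=0, G=4, H=3)
step 3: fire T1:  (A=6, B=0, C=4, D=2, E=4, F=0, G=4, H=3) → (A=8, B=0, C=7, D=2, E=4, F=0, G=4, H=0)
step 4: fire T3:  (A=8, B=0, C=7, D=2, E=4, F=0, G=4, H=0) → (A=10, B=0, C=7, D=3, E=4, F=0, G=5, H=0)
step 5: fire T3:  (A=10, B=0, C=7, D=3, E=4, F=0, G=5, H=0) → (A=12, B=0, C=7, D=4, E=4, F=0, G=6, H=0)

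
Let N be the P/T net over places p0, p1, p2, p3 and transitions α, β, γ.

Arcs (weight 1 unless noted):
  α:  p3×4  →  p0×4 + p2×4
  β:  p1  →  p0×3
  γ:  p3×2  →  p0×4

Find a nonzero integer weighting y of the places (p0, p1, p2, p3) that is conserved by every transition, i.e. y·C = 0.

y = (p0:1, p1:3, p2:1, p3:2)

Incidence matrix C (rows=places, cols=transitions):
        α    β    γ
   p0   4    3    4
   p1   0   -1    0
   p2   4    0    0
   p3  -4    0   -2

Candidate y = [1, 3, 1, 2]; check y·C column-wise:
  col α: 1·4 + 3·0 + 1·4 + 2·-4 = 0
  col β: 1·3 + 3·-1 + 1·0 + 2·0 = 0
  col γ: 1·4 + 3·0 + 1·0 + 2·-2 = 0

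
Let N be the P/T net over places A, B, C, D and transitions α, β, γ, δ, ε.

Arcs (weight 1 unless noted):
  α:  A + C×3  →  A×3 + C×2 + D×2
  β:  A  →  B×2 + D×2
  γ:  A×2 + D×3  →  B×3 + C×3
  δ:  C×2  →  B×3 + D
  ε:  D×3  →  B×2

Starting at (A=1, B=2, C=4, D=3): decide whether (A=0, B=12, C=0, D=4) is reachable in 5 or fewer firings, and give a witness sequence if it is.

step 1: fire β:  (A=1, B=2, C=4, D=3) → (A=0, B=4, C=4, D=5)
step 2: fire δ:  (A=0, B=4, C=4, D=5) → (A=0, B=7, C=2, D=6)
step 3: fire δ:  (A=0, B=7, C=2, D=6) → (A=0, B=10, C=0, D=7)
step 4: fire ε:  (A=0, B=10, C=0, D=7) → (A=0, B=12, C=0, D=4)

YES — reachable via ⟨β, δ, δ, ε⟩ (4 firings)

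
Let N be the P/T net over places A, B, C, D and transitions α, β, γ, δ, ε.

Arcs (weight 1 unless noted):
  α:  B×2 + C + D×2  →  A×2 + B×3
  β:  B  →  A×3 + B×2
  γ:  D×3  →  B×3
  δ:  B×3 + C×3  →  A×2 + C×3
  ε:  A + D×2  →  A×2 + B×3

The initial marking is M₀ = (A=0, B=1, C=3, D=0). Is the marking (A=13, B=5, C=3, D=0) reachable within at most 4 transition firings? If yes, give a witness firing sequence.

NO — not reachable within 4 firings

depth 0: 1 marking
depth 1: 2 markings reached so far
depth 2: 3 markings reached so far
depth 3: 5 markings reached so far
depth 4: 7 markings reached so far
target is not among the 7 markings reachable within 4 steps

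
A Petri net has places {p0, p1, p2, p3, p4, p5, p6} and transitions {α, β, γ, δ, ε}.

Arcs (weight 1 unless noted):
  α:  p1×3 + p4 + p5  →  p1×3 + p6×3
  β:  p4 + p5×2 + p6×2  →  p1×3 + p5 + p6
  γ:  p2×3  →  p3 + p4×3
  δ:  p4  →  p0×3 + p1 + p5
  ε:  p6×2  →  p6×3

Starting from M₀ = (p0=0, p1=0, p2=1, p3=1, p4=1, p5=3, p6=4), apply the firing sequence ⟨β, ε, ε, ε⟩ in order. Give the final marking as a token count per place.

(p0=0, p1=3, p2=1, p3=1, p4=0, p5=2, p6=6)

step 1: fire β:  (p0=0, p1=0, p2=1, p3=1, p4=1, p5=3, p6=4) → (p0=0, p1=3, p2=1, p3=1, p4=0, p5=2, p6=3)
step 2: fire ε:  (p0=0, p1=3, p2=1, p3=1, p4=0, p5=2, p6=3) → (p0=0, p1=3, p2=1, p3=1, p4=0, p5=2, p6=4)
step 3: fire ε:  (p0=0, p1=3, p2=1, p3=1, p4=0, p5=2, p6=4) → (p0=0, p1=3, p2=1, p3=1, p4=0, p5=2, p6=5)
step 4: fire ε:  (p0=0, p1=3, p2=1, p3=1, p4=0, p5=2, p6=5) → (p0=0, p1=3, p2=1, p3=1, p4=0, p5=2, p6=6)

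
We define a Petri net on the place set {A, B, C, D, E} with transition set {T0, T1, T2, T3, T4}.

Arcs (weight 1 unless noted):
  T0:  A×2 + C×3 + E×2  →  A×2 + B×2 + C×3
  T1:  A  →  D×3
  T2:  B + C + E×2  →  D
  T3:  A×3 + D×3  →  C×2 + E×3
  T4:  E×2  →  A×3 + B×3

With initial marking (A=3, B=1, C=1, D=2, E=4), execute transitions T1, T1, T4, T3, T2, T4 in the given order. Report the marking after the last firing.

(A=4, B=6, C=2, D=6, E=1)

step 1: fire T1:  (A=3, B=1, C=1, D=2, E=4) → (A=2, B=1, C=1, D=5, E=4)
step 2: fire T1:  (A=2, B=1, C=1, D=5, E=4) → (A=1, B=1, C=1, D=8, E=4)
step 3: fire T4:  (A=1, B=1, C=1, D=8, E=4) → (A=4, B=4, C=1, D=8, E=2)
step 4: fire T3:  (A=4, B=4, C=1, D=8, E=2) → (A=1, B=4, C=3, D=5, E=5)
step 5: fire T2:  (A=1, B=4, C=3, D=5, E=5) → (A=1, B=3, C=2, D=6, E=3)
step 6: fire T4:  (A=1, B=3, C=2, D=6, E=3) → (A=4, B=6, C=2, D=6, E=1)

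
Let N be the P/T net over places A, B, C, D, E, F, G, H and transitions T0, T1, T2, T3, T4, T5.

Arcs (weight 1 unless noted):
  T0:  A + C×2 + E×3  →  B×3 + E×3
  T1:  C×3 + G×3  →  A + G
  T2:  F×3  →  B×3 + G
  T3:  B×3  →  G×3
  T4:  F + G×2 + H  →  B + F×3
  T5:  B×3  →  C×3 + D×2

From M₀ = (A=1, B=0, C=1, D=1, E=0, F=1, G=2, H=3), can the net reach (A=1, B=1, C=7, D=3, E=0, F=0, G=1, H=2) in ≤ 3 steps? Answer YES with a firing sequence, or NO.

NO — not reachable within 3 firings

depth 0: 1 marking
depth 1: 2 markings reached so far
depth 2: 3 markings reached so far
depth 3: 5 markings reached so far
target is not among the 5 markings reachable within 3 steps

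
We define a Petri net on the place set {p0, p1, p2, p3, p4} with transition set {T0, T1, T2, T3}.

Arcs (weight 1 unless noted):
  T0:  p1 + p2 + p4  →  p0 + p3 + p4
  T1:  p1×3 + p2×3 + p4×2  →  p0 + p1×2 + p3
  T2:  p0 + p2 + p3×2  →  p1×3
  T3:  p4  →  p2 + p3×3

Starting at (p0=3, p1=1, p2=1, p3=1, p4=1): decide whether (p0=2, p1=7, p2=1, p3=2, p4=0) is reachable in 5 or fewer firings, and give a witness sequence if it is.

NO — not reachable within 5 firings

depth 0: 1 marking
depth 1: 3 markings reached so far
depth 2: 5 markings reached so far
depth 3: 7 markings reached so far
depth 4: 7 markings reached so far
(frontier empty at depth 4; search complete)
target is not among the 7 markings reachable within 5 steps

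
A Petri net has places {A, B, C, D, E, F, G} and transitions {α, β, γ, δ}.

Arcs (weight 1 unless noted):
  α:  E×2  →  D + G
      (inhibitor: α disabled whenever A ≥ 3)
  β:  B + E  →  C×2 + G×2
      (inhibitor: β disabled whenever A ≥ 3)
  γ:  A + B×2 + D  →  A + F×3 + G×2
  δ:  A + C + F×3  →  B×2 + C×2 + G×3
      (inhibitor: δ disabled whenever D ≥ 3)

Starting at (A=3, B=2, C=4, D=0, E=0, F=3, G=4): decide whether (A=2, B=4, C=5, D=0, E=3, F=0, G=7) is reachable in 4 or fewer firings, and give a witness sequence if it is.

NO — not reachable within 4 firings

depth 0: 1 marking
depth 1: 2 markings reached so far
depth 2: 2 markings reached so far
(frontier empty at depth 2; search complete)
target is not among the 2 markings reachable within 4 steps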